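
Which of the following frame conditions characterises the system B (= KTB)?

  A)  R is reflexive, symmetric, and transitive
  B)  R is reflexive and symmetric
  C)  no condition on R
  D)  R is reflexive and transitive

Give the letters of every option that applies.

(A) this class determines S5, not B (= KTB).
(B) B (= KTB) is sound and complete for exactly this class.
(C) this class determines K, not B (= KTB).
(D) this class determines S4, not B (= KTB).

B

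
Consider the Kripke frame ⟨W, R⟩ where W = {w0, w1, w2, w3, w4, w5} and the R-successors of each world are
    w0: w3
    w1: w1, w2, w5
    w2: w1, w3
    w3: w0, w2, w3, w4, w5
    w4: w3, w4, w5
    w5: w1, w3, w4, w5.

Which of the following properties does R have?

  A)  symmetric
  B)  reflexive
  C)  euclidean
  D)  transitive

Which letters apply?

A

(A) symmetric: every R-edge is matched by its reverse.
(B) not reflexive: not w0 R w0.
(C) not euclidean: w1 R w2 and w1 R w5 but not w2 R w5.
(D) not transitive: w0 R w3 and w3 R w0 but not w0 R w0.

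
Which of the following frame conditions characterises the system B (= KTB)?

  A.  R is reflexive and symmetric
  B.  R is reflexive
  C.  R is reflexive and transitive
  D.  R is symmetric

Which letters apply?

A

(A) B (= KTB) is sound and complete for exactly this class.
(B) this class determines T (= KT), not B (= KTB).
(C) this class determines S4, not B (= KTB).
(D) this class determines KB, not B (= KTB).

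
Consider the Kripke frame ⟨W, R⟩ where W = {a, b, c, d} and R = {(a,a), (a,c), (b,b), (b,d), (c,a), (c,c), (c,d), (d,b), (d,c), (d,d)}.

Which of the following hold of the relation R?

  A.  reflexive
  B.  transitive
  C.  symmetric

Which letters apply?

A, C

(A) reflexive: each world relates to itself.
(B) not transitive: a R c and c R d but not a R d.
(C) symmetric: every R-edge is matched by its reverse.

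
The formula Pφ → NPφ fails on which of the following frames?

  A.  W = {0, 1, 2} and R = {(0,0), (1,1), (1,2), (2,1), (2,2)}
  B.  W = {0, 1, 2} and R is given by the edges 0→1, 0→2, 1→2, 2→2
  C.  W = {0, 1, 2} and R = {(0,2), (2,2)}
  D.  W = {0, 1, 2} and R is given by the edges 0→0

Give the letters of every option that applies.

B

The schema Pφ → NPφ is axiom 5; it is valid on a frame iff R is euclidean.
(A) R is euclidean (any two R-successors of the same world are R-related), so the schema is valid here.
(B) R is not euclidean (0 R 2 and 0 R 1 but not 2 R 1), so the schema fails here.
(C) R is euclidean (any two R-successors of the same world are R-related), so the schema is valid here.
(D) R is euclidean (any two R-successors of the same world are R-related), so the schema is valid here.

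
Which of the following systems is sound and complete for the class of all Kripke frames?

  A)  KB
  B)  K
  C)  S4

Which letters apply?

B

(A) KB is determined by the class of symmetric frames.
(B) K is determined by exactly this class.
(C) S4 is determined by the class of reflexive and transitive frames.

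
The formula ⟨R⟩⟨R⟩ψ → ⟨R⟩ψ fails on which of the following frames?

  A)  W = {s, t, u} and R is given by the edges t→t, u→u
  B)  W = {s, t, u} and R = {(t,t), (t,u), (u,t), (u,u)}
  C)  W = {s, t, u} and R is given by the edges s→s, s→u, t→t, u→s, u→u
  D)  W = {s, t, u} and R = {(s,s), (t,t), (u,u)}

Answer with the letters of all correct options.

The schema ⟨R⟩⟨R⟩ψ → ⟨R⟩ψ is the dual of axiom 4; it is valid on a frame iff R is transitive.
(A) R is transitive (R is closed under composition), so the schema is valid here.
(B) R is transitive (R is closed under composition), so the schema is valid here.
(C) R is transitive (R is closed under composition), so the schema is valid here.
(D) R is transitive (R is closed under composition), so the schema is valid here.

none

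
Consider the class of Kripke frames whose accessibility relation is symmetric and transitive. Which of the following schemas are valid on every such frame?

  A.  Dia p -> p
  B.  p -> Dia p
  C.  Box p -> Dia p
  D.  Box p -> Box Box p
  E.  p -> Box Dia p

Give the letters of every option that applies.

A symmetric transitive relation is euclidean (uRv and uRw give vRu by symmetry, then vRw by transitivity).
(A) Dia p -> p (the converse of T) corresponds to R being a subset of the identity. Such an R need not be a subset of the identity, so not valid.
(B) the dual of axiom T: valid iff R is reflexive. Such an R need not be reflexive — not valid.
(C) axiom D: valid iff R is serial. Such an R need not be serial — not valid.
(D) Box p -> Box Box p (axiom 4) characterises the transitive frames. Every such R is transitive — valid.
(E) p -> Box Dia p (axiom B) characterises the symmetric frames. Every such R is symmetric — valid.

D, E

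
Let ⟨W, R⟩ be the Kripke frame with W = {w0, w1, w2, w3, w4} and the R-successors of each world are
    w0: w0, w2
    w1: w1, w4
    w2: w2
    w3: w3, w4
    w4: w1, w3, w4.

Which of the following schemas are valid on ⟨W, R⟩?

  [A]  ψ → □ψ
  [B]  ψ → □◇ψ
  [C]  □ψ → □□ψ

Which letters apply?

none

R is not symmetric: w0 R w2 but not w2 R w0.
R is not transitive: w1 R w4 and w4 R w3 but not w1 R w3.
R is not a subset of the identity: w0 R w2 with w0 ≠ w2.
(A) ψ → □ψ is valid only on frames where every R-edge is a self-loop. Here R ⊄ identity — not valid.
(B) axiom B: valid iff R is symmetric. R is not symmetric — not valid.
(C) axiom 4: valid iff R is transitive. R is not transitive — not valid.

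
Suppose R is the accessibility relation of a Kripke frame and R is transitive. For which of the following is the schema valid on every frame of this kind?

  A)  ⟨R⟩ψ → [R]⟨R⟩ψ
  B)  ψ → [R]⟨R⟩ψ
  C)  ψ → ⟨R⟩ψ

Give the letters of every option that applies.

none

(A) ⟨R⟩ψ → [R]⟨R⟩ψ (axiom 5) characterises the euclidean frames. Such an R need not be euclidean — not valid.
(B) ψ → [R]⟨R⟩ψ is axiom B, which corresponds to symmetry. Such an R need not be symmetric — not valid.
(C) the dual of axiom T: valid iff R is reflexive. Such an R need not be reflexive — not valid.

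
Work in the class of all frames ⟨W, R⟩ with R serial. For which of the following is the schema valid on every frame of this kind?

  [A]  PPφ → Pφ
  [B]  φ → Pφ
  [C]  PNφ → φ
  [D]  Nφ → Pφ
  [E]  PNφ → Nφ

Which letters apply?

D

(A) PPφ → Pφ (the dual of axiom 4) characterises the transitive frames. Such an R need not be transitive — not valid.
(B) φ → Pφ (the dual of axiom T) characterises the reflexive frames. Such an R need not be reflexive — not valid.
(C) PNφ → φ is the dual of axiom B; it is valid on a frame exactly when R is symmetric. Such an R need not be symmetric, so not valid.
(D) Nφ → Pφ (axiom D) characterises the serial frames. Every such R is serial — valid.
(E) PNφ → Nφ (the dual of axiom 5) characterises the euclidean frames. Such an R need not be euclidean — not valid.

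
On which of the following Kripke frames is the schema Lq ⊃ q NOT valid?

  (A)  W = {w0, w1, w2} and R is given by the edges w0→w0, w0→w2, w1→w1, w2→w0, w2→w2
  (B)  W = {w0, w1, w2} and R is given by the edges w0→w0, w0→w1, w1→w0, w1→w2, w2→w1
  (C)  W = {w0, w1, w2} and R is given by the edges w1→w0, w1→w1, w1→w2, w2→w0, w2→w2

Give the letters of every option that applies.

B, C

The schema Lq ⊃ q is axiom T; it is valid on a frame iff R is reflexive.
(A) R is reflexive (each world relates to itself), so the schema is valid here.
(B) R is not reflexive (not w1 R w1), so the schema fails here.
(C) R is not reflexive (not w0 R w0), so the schema fails here.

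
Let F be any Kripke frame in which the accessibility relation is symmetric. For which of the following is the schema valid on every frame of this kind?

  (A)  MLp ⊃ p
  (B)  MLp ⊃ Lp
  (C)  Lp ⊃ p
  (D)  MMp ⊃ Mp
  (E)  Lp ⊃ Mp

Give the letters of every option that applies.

(A) MLp ⊃ p is the dual of axiom B, which corresponds to symmetry. Every such R is symmetric — valid.
(B) the dual of axiom 5: valid iff R is euclidean. Such an R need not be euclidean — not valid.
(C) axiom T: valid iff R is reflexive. Such an R need not be reflexive — not valid.
(D) MMp ⊃ Mp (the dual of axiom 4) characterises the transitive frames. Such an R need not be transitive — not valid.
(E) axiom D: valid iff R is serial. Such an R need not be serial — not valid.

A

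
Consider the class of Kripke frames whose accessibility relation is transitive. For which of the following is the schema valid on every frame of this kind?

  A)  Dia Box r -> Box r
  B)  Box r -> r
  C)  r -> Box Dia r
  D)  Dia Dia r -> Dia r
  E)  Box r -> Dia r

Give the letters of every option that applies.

(A) Dia Box r -> Box r is the dual of axiom 5, which corresponds to the euclidean property. Such an R need not be euclidean — not valid.
(B) axiom T: valid iff R is reflexive. Such an R need not be reflexive — not valid.
(C) axiom B: valid iff R is symmetric. Such an R need not be symmetric — not valid.
(D) Dia Dia r -> Dia r is the dual of axiom 4; it is valid on a frame exactly when R is transitive. Every such R is transitive, so valid.
(E) Box r -> Dia r (axiom D) characterises the serial frames. Such an R need not be serial — not valid.

D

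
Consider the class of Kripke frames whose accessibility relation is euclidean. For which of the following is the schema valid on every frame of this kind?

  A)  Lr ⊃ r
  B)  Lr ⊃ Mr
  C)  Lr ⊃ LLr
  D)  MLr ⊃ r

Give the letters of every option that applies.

(A) Lr ⊃ r (axiom T) characterises the reflexive frames. Such an R need not be reflexive — not valid.
(B) Lr ⊃ Mr (axiom D) characterises the serial frames. Such an R need not be serial — not valid.
(C) axiom 4: valid iff R is transitive. Such an R need not be transitive — not valid.
(D) MLr ⊃ r is the dual of axiom B, which corresponds to symmetry. Such an R need not be symmetric — not valid.

none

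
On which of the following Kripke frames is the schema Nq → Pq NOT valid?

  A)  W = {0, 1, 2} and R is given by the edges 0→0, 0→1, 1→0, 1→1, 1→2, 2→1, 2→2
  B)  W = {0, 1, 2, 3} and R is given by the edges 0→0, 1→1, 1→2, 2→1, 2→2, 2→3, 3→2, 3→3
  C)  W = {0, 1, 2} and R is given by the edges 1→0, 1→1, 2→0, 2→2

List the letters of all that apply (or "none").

C

The schema Nq → Pq is axiom D; it is valid on a frame iff R is serial.
(A) R is serial (every world has an R-successor), so the schema is valid here.
(B) R is serial (every world has an R-successor), so the schema is valid here.
(C) R is not serial (0 has no R-successor), so the schema fails here.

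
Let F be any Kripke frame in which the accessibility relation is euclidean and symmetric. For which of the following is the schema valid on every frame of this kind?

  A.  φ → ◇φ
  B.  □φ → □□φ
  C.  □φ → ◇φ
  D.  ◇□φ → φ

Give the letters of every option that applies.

A symmetric euclidean relation is transitive (uRv and vRw give vRu by symmetry, then uRw by the euclidean condition, applied at v).
(A) the dual of axiom T: valid iff R is reflexive. Such an R need not be reflexive — not valid.
(B) axiom 4: valid iff R is transitive. Every such R is transitive — valid.
(C) □φ → ◇φ is axiom D, which corresponds to seriality. Such an R need not be serial — not valid.
(D) ◇□φ → φ (the dual of axiom B) characterises the symmetric frames. Every such R is symmetric — valid.

B, D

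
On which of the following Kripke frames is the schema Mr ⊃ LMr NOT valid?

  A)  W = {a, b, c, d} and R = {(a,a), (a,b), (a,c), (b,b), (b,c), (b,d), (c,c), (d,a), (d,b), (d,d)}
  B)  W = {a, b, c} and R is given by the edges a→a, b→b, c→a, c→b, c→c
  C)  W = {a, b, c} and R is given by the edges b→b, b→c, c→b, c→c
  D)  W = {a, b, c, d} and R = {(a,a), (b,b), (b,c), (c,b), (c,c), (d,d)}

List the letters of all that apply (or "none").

A, B

The schema Mr ⊃ LMr is axiom 5; it is valid on a frame iff R is euclidean.
(A) R is not euclidean (a R b and a R a but not b R a), so the schema fails here.
(B) R is not euclidean (c R a and c R b but not a R b), so the schema fails here.
(C) R is euclidean (any two R-successors of the same world are R-related), so the schema is valid here.
(D) R is euclidean (any two R-successors of the same world are R-related), so the schema is valid here.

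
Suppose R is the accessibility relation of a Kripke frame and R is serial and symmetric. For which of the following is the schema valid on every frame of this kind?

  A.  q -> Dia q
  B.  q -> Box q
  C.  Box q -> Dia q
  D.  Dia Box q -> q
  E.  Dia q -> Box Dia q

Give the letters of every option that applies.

C, D

(A) the dual of axiom T: valid iff R is reflexive. Such an R need not be reflexive — not valid.
(B) q -> Box q is valid only on frames where every R-edge is a self-loop. Such an R need not be a subset of the identity — not valid.
(C) axiom D: valid iff R is serial. Every such R is serial — valid.
(D) the dual of axiom B: valid iff R is symmetric. Every such R is symmetric — valid.
(E) Dia q -> Box Dia q (axiom 5) characterises the euclidean frames. Such an R need not be euclidean — not valid.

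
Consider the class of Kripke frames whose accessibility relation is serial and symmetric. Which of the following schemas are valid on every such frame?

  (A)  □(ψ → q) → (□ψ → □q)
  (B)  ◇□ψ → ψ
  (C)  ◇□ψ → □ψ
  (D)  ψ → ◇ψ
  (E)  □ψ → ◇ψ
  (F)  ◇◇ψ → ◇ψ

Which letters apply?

A, B, E

(A) □(ψ → q) → (□ψ → □q) is axiom K, valid on every Kripke frame — valid.
(B) ◇□ψ → ψ (the dual of axiom B) characterises the symmetric frames. Every such R is symmetric — valid.
(C) ◇□ψ → □ψ is the dual of axiom 5, which corresponds to the euclidean property. Such an R need not be euclidean — not valid.
(D) ψ → ◇ψ is the dual of axiom T, which corresponds to reflexivity. Such an R need not be reflexive — not valid.
(E) □ψ → ◇ψ is axiom D; it is valid on a frame exactly when R is serial. Every such R is serial, so valid.
(F) ◇◇ψ → ◇ψ is the dual of axiom 4; it is valid on a frame exactly when R is transitive. Such an R need not be transitive, so not valid.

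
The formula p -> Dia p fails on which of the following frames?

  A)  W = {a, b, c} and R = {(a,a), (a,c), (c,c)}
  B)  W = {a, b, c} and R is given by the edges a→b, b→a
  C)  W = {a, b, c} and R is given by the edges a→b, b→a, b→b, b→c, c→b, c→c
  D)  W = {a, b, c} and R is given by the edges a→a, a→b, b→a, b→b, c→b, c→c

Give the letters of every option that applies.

A, B, C

The schema p -> Dia p is the dual of axiom T; it is valid on a frame iff R is reflexive.
(A) R is not reflexive (not b R b), so the schema fails here.
(B) R is not reflexive (not a R a), so the schema fails here.
(C) R is not reflexive (not a R a), so the schema fails here.
(D) R is reflexive (each world relates to itself), so the schema is valid here.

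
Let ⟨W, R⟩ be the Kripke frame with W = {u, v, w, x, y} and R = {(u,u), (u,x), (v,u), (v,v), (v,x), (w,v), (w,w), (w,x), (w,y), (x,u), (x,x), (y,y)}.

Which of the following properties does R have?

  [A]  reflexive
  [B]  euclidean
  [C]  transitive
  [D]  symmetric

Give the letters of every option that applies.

A

(A) reflexive: each world relates to itself.
(B) not euclidean: v R u and v R v but not u R v.
(C) not transitive: w R v and v R u but not w R u.
(D) not symmetric: v R u but not u R v.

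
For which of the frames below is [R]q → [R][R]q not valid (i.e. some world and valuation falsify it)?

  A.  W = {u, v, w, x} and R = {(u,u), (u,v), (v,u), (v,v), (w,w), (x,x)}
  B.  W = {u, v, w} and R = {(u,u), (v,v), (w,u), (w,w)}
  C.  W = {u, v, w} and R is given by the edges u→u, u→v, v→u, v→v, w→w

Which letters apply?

The schema [R]q → [R][R]q is axiom 4; it is valid on a frame iff R is transitive.
(A) R is transitive (R is closed under composition), so the schema is valid here.
(B) R is transitive (R is closed under composition), so the schema is valid here.
(C) R is transitive (R is closed under composition), so the schema is valid here.

none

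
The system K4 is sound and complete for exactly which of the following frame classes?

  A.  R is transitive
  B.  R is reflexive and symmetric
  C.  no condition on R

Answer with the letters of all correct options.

A

(A) K4 is sound and complete for exactly this class.
(B) this class determines B (= KTB), not K4.
(C) this class determines K, not K4.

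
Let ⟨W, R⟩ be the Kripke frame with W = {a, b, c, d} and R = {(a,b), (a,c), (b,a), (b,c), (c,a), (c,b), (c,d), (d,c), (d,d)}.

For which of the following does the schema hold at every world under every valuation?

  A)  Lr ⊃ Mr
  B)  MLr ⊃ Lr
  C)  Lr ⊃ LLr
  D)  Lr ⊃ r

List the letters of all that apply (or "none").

R is not reflexive: not a R a.
R is not transitive: a R b and b R a but not a R a.
R is not euclidean: c R a and c R d but not a R d.
R is serial: every world has an R-successor.
(A) Lr ⊃ Mr is axiom D; it is valid on a frame exactly when R is serial. R is serial, so valid.
(B) MLr ⊃ Lr (the dual of axiom 5) characterises the euclidean frames. R is not euclidean — not valid.
(C) Lr ⊃ LLr is axiom 4, which corresponds to transitivity. R is not transitive — not valid.
(D) Lr ⊃ r is axiom T, which corresponds to reflexivity. R is not reflexive — not valid.

A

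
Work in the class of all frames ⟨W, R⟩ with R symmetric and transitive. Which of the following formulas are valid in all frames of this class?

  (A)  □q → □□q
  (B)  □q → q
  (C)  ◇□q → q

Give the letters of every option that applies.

A, C

A symmetric transitive relation is euclidean (uRv and uRw give vRu by symmetry, then vRw by transitivity).
(A) □q → □□q is axiom 4, which corresponds to transitivity. Every such R is transitive — valid.
(B) □q → q is axiom T; it is valid on a frame exactly when R is reflexive. Such an R need not be reflexive, so not valid.
(C) ◇□q → q is the dual of axiom B, which corresponds to symmetry. Every such R is symmetric — valid.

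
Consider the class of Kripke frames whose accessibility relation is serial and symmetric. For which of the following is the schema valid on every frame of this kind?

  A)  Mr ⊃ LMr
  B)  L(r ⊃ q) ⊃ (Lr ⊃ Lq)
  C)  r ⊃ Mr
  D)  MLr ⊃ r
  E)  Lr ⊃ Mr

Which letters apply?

B, D, E

(A) Mr ⊃ LMr is axiom 5, which corresponds to the euclidean property. Such an R need not be euclidean — not valid.
(B) L(r ⊃ q) ⊃ (Lr ⊃ Lq) is axiom K, valid on every Kripke frame — valid.
(C) r ⊃ Mr is the dual of axiom T, which corresponds to reflexivity. Such an R need not be reflexive — not valid.
(D) MLr ⊃ r is the dual of axiom B; it is valid on a frame exactly when R is symmetric. Every such R is symmetric, so valid.
(E) axiom D: valid iff R is serial. Every such R is serial — valid.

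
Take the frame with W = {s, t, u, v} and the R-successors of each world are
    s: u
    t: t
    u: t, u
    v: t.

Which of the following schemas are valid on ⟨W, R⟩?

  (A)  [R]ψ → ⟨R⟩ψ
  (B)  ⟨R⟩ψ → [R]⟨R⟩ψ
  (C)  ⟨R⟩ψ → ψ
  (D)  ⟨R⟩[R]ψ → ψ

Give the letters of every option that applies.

R is not symmetric: s R u but not u R s.
R is not euclidean: u R t and u R u but not t R u.
R is serial: every world has an R-successor.
R is not a subset of the identity: s R u with s ≠ u.
(A) [R]ψ → ⟨R⟩ψ (axiom D) characterises the serial frames. R is serial — valid.
(B) ⟨R⟩ψ → [R]⟨R⟩ψ is axiom 5; it is valid on a frame exactly when R is euclidean. R is not euclidean, so not valid.
(C) ⟨R⟩ψ → ψ is the converse of T; it holds exactly when R ⊆ identity. Here R ⊄ identity — not valid.
(D) ⟨R⟩[R]ψ → ψ (the dual of axiom B) characterises the symmetric frames. R is not symmetric — not valid.

A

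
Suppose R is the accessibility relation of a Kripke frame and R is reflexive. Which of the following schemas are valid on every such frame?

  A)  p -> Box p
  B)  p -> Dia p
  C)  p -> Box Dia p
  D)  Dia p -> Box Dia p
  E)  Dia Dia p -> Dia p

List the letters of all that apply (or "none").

A reflexive relation is serial.
(A) p -> Box p is equivalent to ◇p→p; it holds exactly when R ⊆ identity. Such an R need not be a subset of the identity — not valid.
(B) p -> Dia p (the dual of axiom T) characterises the reflexive frames. Every such R is reflexive — valid.
(C) p -> Box Dia p is axiom B, which corresponds to symmetry. Such an R need not be symmetric — not valid.
(D) axiom 5: valid iff R is euclidean. Such an R need not be euclidean — not valid.
(E) the dual of axiom 4: valid iff R is transitive. Such an R need not be transitive — not valid.

B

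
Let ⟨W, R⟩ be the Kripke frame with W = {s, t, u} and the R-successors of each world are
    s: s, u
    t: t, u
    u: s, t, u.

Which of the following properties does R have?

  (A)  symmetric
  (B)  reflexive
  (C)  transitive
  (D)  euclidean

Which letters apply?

A, B

(A) symmetric: every R-edge is matched by its reverse.
(B) reflexive: each world relates to itself.
(C) not transitive: s R u and u R t but not s R t.
(D) not euclidean: u R s and u R t but not s R t.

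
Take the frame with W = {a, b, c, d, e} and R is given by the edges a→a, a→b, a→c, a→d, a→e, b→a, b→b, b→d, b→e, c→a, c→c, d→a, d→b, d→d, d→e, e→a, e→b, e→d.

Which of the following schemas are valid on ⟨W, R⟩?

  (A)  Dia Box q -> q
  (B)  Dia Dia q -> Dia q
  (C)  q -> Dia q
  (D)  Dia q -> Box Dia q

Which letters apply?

R is not reflexive: not e R e.
R is symmetric: every R-edge is matched by its reverse.
R is not transitive: b R a and a R c but not b R c.
R is not euclidean: a R b and a R c but not b R c.
(A) the dual of axiom B: valid iff R is symmetric. R is symmetric — valid.
(B) Dia Dia q -> Dia q is the dual of axiom 4; it is valid on a frame exactly when R is transitive. R is not transitive, so not valid.
(C) q -> Dia q is the dual of axiom T, which corresponds to reflexivity. R is not reflexive — not valid.
(D) Dia q -> Box Dia q is axiom 5; it is valid on a frame exactly when R is euclidean. R is not euclidean, so not valid.

A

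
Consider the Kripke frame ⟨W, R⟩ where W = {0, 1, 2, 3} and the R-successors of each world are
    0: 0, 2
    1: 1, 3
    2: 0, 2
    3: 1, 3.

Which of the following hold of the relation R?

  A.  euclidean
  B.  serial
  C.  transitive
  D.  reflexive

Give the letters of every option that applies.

A, B, C, D

(A) euclidean: any two R-successors of the same world are R-related.
(B) serial: every world has an R-successor.
(C) transitive: R is closed under composition.
(D) reflexive: each world relates to itself.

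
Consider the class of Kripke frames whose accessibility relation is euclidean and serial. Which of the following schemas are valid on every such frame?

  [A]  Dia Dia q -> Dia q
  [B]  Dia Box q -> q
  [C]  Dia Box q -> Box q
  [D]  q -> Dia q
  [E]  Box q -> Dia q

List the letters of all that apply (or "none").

C, E

(A) Dia Dia q -> Dia q is the dual of axiom 4, which corresponds to transitivity. Such an R need not be transitive — not valid.
(B) Dia Box q -> q is the dual of axiom B, which corresponds to symmetry. Such an R need not be symmetric — not valid.
(C) Dia Box q -> Box q (the dual of axiom 5) characterises the euclidean frames. Every such R is euclidean — valid.
(D) q -> Dia q is the dual of axiom T; it is valid on a frame exactly when R is reflexive. Such an R need not be reflexive, so not valid.
(E) Box q -> Dia q (axiom D) characterises the serial frames. Every such R is serial — valid.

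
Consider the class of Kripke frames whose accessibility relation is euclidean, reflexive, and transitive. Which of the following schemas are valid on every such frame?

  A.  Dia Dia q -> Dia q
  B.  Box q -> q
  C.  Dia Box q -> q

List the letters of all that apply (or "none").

A relation that is euclidean, reflexive, and transitive is also serial and symmetric.
(A) Dia Dia q -> Dia q is the dual of axiom 4, which corresponds to transitivity. Every such R is transitive — valid.
(B) Box q -> q is axiom T, which corresponds to reflexivity. Every such R is reflexive — valid.
(C) Dia Box q -> q is the dual of axiom B, which corresponds to symmetry. Every such R is symmetric — valid.

A, B, C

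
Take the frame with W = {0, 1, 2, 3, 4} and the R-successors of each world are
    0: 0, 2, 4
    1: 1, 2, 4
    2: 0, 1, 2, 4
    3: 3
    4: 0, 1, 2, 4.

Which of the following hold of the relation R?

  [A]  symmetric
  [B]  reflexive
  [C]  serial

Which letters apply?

(A) symmetric: every R-edge is matched by its reverse.
(B) reflexive: each world relates to itself.
(C) serial: every world has an R-successor.

A, B, C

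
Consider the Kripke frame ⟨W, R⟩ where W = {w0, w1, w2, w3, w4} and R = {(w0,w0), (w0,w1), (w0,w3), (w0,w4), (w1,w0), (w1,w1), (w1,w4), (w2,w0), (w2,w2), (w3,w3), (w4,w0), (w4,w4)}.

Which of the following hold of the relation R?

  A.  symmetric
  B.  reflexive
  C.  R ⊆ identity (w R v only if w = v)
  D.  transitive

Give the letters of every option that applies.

(A) not symmetric: w0 R w3 but not w3 R w0.
(B) reflexive: each world relates to itself.
(C) not ⊆ identity: w0 R w1 with w0 ≠ w1.
(D) not transitive: w1 R w0 and w0 R w3 but not w1 R w3.

B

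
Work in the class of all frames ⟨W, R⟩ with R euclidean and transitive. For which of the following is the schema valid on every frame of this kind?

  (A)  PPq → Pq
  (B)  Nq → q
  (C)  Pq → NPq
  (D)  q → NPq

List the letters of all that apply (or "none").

(A) PPq → Pq is the dual of axiom 4; it is valid on a frame exactly when R is transitive. Every such R is transitive, so valid.
(B) Nq → q is axiom T, which corresponds to reflexivity. Such an R need not be reflexive — not valid.
(C) Pq → NPq is axiom 5, which corresponds to the euclidean property. Every such R is euclidean — valid.
(D) q → NPq is axiom B; it is valid on a frame exactly when R is symmetric. Such an R need not be symmetric, so not valid.

A, C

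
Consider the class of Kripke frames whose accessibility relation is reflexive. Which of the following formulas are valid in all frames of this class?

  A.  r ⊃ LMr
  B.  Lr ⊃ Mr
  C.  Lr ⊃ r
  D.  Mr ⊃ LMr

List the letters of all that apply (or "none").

B, C

A reflexive relation is serial.
(A) r ⊃ LMr (axiom B) characterises the symmetric frames. Such an R need not be symmetric — not valid.
(B) Lr ⊃ Mr (axiom D) characterises the serial frames. Every such R is serial — valid.
(C) Lr ⊃ r is axiom T, which corresponds to reflexivity. Every such R is reflexive — valid.
(D) Mr ⊃ LMr is axiom 5; it is valid on a frame exactly when R is euclidean. Such an R need not be euclidean, so not valid.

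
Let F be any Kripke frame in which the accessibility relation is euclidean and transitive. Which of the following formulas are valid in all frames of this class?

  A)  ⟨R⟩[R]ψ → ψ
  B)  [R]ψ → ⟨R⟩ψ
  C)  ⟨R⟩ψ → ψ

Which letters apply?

(A) the dual of axiom B: valid iff R is symmetric. Such an R need not be symmetric — not valid.
(B) [R]ψ → ⟨R⟩ψ is axiom D, which corresponds to seriality. Such an R need not be serial — not valid.
(C) ⟨R⟩ψ → ψ (the converse of T) corresponds to R being a subset of the identity. Such an R need not be a subset of the identity, so not valid.

none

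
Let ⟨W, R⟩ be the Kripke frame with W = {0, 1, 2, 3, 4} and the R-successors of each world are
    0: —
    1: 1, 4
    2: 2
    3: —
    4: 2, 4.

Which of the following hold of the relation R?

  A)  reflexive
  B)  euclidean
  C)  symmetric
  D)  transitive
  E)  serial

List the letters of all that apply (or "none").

(A) not reflexive: not 0 R 0.
(B) not euclidean: 1 R 4 and 1 R 1 but not 4 R 1.
(C) not symmetric: 1 R 4 but not 4 R 1.
(D) not transitive: 1 R 4 and 4 R 2 but not 1 R 2.
(E) not serial: 0 has no R-successor.

none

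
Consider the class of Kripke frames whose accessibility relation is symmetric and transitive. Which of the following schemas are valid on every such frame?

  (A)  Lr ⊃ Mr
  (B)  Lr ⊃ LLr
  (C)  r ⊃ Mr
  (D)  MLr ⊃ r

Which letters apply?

A symmetric transitive relation is euclidean (uRv and uRw give vRu by symmetry, then vRw by transitivity).
(A) Lr ⊃ Mr (axiom D) characterises the serial frames. Such an R need not be serial — not valid.
(B) Lr ⊃ LLr (axiom 4) characterises the transitive frames. Every such R is transitive — valid.
(C) r ⊃ Mr (the dual of axiom T) characterises the reflexive frames. Such an R need not be reflexive — not valid.
(D) MLr ⊃ r is the dual of axiom B, which corresponds to symmetry. Every such R is symmetric — valid.

B, D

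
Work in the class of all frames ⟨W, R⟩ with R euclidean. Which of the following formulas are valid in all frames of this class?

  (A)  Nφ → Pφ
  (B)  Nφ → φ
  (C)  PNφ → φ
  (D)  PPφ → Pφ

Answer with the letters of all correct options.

none

(A) Nφ → Pφ (axiom D) characterises the serial frames. Such an R need not be serial — not valid.
(B) axiom T: valid iff R is reflexive. Such an R need not be reflexive — not valid.
(C) PNφ → φ is the dual of axiom B, which corresponds to symmetry. Such an R need not be symmetric — not valid.
(D) PPφ → Pφ (the dual of axiom 4) characterises the transitive frames. Such an R need not be transitive — not valid.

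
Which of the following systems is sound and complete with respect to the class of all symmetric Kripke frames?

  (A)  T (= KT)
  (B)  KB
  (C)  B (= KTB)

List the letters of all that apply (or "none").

B

(A) T (= KT) is determined by the class of reflexive frames.
(B) KB is determined by exactly this class.
(C) B (= KTB) is determined by the class of reflexive and symmetric frames.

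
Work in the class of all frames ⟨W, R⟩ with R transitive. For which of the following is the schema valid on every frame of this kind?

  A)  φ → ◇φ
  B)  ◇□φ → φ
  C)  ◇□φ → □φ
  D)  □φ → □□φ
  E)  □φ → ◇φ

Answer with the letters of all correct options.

D

(A) φ → ◇φ is the dual of axiom T, which corresponds to reflexivity. Such an R need not be reflexive — not valid.
(B) the dual of axiom B: valid iff R is symmetric. Such an R need not be symmetric — not valid.
(C) ◇□φ → □φ is the dual of axiom 5; it is valid on a frame exactly when R is euclidean. Such an R need not be euclidean, so not valid.
(D) axiom 4: valid iff R is transitive. Every such R is transitive — valid.
(E) □φ → ◇φ is axiom D, which corresponds to seriality. Such an R need not be serial — not valid.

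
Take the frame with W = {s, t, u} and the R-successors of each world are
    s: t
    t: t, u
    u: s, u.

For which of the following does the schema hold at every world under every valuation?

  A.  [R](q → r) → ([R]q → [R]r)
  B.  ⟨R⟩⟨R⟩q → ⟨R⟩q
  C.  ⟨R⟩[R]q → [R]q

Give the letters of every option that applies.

A

R is not transitive: s R t and t R u but not s R u.
R is not euclidean: t R u and t R t but not u R t.
(A) [R](q → r) → ([R]q → [R]r) is axiom K, valid on every Kripke frame — valid.
(B) ⟨R⟩⟨R⟩q → ⟨R⟩q (the dual of axiom 4) characterises the transitive frames. R is not transitive — not valid.
(C) ⟨R⟩[R]q → [R]q (the dual of axiom 5) characterises the euclidean frames. R is not euclidean — not valid.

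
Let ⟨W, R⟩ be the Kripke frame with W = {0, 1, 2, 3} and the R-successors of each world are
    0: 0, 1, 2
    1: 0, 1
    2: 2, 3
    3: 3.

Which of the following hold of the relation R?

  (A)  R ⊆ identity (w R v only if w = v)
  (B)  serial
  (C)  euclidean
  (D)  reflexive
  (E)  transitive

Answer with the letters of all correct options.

B, D

(A) not ⊆ identity: 0 R 1 with 0 ≠ 1.
(B) serial: every world has an R-successor.
(C) not euclidean: 0 R 1 and 0 R 2 but not 1 R 2.
(D) reflexive: each world relates to itself.
(E) not transitive: 0 R 2 and 2 R 3 but not 0 R 3.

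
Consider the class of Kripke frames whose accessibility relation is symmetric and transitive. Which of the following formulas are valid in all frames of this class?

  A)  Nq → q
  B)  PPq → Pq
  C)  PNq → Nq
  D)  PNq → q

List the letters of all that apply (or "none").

A symmetric transitive relation is euclidean (uRv and uRw give vRu by symmetry, then vRw by transitivity).
(A) Nq → q (axiom T) characterises the reflexive frames. Such an R need not be reflexive — not valid.
(B) PPq → Pq is the dual of axiom 4; it is valid on a frame exactly when R is transitive. Every such R is transitive, so valid.
(C) PNq → Nq (the dual of axiom 5) characterises the euclidean frames. Every such R is euclidean — valid.
(D) PNq → q is the dual of axiom B, which corresponds to symmetry. Every such R is symmetric — valid.

B, C, D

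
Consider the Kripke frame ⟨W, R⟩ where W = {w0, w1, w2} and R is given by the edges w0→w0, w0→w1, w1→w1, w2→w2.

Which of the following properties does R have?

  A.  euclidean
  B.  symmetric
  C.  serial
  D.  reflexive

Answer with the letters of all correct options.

C, D

(A) not euclidean: w0 R w1 and w0 R w0 but not w1 R w0.
(B) not symmetric: w0 R w1 but not w1 R w0.
(C) serial: every world has an R-successor.
(D) reflexive: each world relates to itself.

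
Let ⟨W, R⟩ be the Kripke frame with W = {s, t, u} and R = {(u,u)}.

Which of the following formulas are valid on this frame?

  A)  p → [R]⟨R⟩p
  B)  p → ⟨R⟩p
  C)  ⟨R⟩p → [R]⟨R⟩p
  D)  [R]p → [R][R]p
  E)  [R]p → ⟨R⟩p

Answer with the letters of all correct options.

R is not reflexive: not s R s.
R is symmetric: every R-edge is matched by its reverse.
R is transitive: R is closed under composition.
R is euclidean: any two R-successors of the same world are R-related.
R is not serial: s has no R-successor.
(A) axiom B: valid iff R is symmetric. R is symmetric — valid.
(B) p → ⟨R⟩p is the dual of axiom T; it is valid on a frame exactly when R is reflexive. R is not reflexive, so not valid.
(C) ⟨R⟩p → [R]⟨R⟩p (axiom 5) characterises the euclidean frames. R is euclidean — valid.
(D) [R]p → [R][R]p (axiom 4) characterises the transitive frames. R is transitive — valid.
(E) [R]p → ⟨R⟩p is axiom D, which corresponds to seriality. R is not serial — not valid.

A, C, D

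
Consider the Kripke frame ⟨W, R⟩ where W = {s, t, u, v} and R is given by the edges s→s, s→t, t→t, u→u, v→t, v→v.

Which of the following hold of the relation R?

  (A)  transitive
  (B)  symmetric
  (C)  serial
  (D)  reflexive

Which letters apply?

A, C, D

(A) transitive: R is closed under composition.
(B) not symmetric: s R t but not t R s.
(C) serial: every world has an R-successor.
(D) reflexive: each world relates to itself.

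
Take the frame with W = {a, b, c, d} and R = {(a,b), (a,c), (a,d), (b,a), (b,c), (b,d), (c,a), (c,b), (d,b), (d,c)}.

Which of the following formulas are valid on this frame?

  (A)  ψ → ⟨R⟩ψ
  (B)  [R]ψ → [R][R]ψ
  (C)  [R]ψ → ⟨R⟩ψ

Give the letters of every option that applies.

C

R is not reflexive: not a R a.
R is not transitive: a R b and b R a but not a R a.
R is serial: every world has an R-successor.
(A) ψ → ⟨R⟩ψ is the dual of axiom T, which corresponds to reflexivity. R is not reflexive — not valid.
(B) [R]ψ → [R][R]ψ is axiom 4; it is valid on a frame exactly when R is transitive. R is not transitive, so not valid.
(C) [R]ψ → ⟨R⟩ψ is axiom D, which corresponds to seriality. R is serial — valid.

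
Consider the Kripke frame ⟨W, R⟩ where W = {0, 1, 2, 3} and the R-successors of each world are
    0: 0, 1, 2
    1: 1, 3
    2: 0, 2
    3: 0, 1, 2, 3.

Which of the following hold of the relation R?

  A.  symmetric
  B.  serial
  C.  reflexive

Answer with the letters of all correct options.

(A) not symmetric: 0 R 1 but not 1 R 0.
(B) serial: every world has an R-successor.
(C) reflexive: each world relates to itself.

B, C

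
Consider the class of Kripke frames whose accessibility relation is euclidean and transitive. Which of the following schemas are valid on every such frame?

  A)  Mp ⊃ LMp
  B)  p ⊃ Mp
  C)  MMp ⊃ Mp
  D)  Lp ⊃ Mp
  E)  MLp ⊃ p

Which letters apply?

A, C

(A) Mp ⊃ LMp (axiom 5) characterises the euclidean frames. Every such R is euclidean — valid.
(B) the dual of axiom T: valid iff R is reflexive. Such an R need not be reflexive — not valid.
(C) MMp ⊃ Mp (the dual of axiom 4) characterises the transitive frames. Every such R is transitive — valid.
(D) Lp ⊃ Mp is axiom D, which corresponds to seriality. Such an R need not be serial — not valid.
(E) MLp ⊃ p (the dual of axiom B) characterises the symmetric frames. Such an R need not be symmetric — not valid.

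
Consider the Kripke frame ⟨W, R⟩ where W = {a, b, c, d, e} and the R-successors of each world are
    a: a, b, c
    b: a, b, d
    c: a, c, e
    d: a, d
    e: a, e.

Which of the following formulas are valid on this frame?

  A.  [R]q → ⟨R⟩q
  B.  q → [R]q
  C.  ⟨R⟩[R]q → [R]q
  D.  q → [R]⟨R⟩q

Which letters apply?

R is not symmetric: b R d but not d R b.
R is not euclidean: a R b and a R c but not b R c.
R is serial: every world has an R-successor.
R is not a subset of the identity: a R b with a ≠ b.
(A) [R]q → ⟨R⟩q is axiom D; it is valid on a frame exactly when R is serial. R is serial, so valid.
(B) q → [R]q is valid only on frames where every R-edge is a self-loop. Here R ⊄ identity — not valid.
(C) ⟨R⟩[R]q → [R]q is the dual of axiom 5, which corresponds to the euclidean property. R is not euclidean — not valid.
(D) axiom B: valid iff R is symmetric. R is not symmetric — not valid.

A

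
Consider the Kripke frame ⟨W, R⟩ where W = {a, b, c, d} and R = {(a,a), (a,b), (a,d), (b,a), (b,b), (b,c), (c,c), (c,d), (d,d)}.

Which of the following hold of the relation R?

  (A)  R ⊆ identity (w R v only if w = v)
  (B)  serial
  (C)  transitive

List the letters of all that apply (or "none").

(A) not ⊆ identity: a R b with a ≠ b.
(B) serial: every world has an R-successor.
(C) not transitive: a R b and b R c but not a R c.

B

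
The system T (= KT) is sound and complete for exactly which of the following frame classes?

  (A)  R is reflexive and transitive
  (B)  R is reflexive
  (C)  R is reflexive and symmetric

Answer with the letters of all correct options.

(A) this class determines S4, not T (= KT).
(B) T (= KT) is sound and complete for exactly this class.
(C) this class determines B (= KTB), not T (= KT).

B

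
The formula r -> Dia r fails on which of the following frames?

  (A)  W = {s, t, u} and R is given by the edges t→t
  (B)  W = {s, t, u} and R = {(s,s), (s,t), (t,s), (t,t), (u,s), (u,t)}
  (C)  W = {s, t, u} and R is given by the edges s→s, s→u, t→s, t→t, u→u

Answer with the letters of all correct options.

The schema r -> Dia r is the dual of axiom T; it is valid on a frame iff R is reflexive.
(A) R is not reflexive (not s R s), so the schema fails here.
(B) R is not reflexive (not u R u), so the schema fails here.
(C) R is reflexive (each world relates to itself), so the schema is valid here.

A, B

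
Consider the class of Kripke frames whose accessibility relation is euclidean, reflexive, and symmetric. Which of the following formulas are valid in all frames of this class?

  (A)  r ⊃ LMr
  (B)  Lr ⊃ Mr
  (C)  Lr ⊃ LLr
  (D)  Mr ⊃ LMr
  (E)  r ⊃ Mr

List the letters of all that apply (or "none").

A relation that is euclidean, reflexive, and symmetric is also serial and transitive.
(A) r ⊃ LMr (axiom B) characterises the symmetric frames. Every such R is symmetric — valid.
(B) Lr ⊃ Mr is axiom D; it is valid on a frame exactly when R is serial. Every such R is serial, so valid.
(C) Lr ⊃ LLr is axiom 4, which corresponds to transitivity. Every such R is transitive — valid.
(D) Mr ⊃ LMr (axiom 5) characterises the euclidean frames. Every such R is euclidean — valid.
(E) r ⊃ Mr (the dual of axiom T) characterises the reflexive frames. Every such R is reflexive — valid.

A, B, C, D, E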